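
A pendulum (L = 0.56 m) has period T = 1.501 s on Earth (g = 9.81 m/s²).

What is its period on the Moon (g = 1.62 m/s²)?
T = 2π√(L/g), so T_moon/T_earth = √(g_earth/g_moon)
T_moon = 2π√(0.56/1.62) = 3.694 s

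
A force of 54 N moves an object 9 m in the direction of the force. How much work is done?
W = Fd = 54×9 = 486.0 J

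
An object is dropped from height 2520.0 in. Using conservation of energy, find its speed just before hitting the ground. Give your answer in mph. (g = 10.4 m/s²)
mgh = ½mv² → v = √(2gh) = √(2×10.4×64.01) = 36.49 m/s = 81.62 mph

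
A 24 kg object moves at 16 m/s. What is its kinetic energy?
KE = ½mv² = ½×24×16² = 3072.0 J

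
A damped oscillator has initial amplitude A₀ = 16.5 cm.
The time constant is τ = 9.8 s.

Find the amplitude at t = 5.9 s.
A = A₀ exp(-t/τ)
A = A₀ exp(−t/τ) = 16.5×exp(−5.9/9.8) = 9.037 cm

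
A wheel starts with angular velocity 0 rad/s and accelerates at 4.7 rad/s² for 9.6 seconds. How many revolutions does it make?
θ = ω₀t + ½αt² = 0×9.6 + ½×4.7×9.6² = 216.58 rad
Revolutions = θ/(2π) = 216.58/(2π) = 34.47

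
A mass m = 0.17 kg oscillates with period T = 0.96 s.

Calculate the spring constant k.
T = 2π√(m/k) → k = m(2π/T)² = 0.17×(2π/0.96)² = 7.282 N/m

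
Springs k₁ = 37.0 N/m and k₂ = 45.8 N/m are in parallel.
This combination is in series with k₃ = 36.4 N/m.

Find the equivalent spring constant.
k₁₂ = k₁ + k₂ = 82.8 N/m (parallel)
1/k_eq = 1/k₁₂ + 1/k₃ → k_eq = 25.28 N/m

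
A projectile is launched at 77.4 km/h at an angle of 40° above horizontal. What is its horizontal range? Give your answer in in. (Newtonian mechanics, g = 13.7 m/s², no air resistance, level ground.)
R = v₀² sin(2θ) / g (with unit conversion) = 1308.0 in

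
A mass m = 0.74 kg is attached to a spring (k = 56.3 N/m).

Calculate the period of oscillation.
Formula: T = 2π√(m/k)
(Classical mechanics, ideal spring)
T = 2π√(m/k) = 2π√(0.74/56.3) = 0.7203 s; f = 1/T = 1.388 Hz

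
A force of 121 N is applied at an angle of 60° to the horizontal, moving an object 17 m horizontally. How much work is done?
W = Fd cosθ = 121×17×cos(60°) = 1028.5 J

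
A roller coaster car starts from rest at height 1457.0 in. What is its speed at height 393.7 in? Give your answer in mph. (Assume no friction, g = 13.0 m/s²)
mgh₁ = ½mv₂² + mgh₂ → v₂ = √(2g(h₁−h₂)) = √(2×13.0×(37.01−10)) = 26.5 m/s = 59.28 mph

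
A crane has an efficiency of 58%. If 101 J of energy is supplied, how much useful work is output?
W_out = η × W_in = 0.58 × 101 = 58.58 J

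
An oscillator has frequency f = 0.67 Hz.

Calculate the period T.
T = 1/f = 1/0.67 = 1.493 s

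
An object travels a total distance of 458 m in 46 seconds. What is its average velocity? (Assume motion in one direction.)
v_avg = Δd / Δt = 458 / 46 = 9.96 m/s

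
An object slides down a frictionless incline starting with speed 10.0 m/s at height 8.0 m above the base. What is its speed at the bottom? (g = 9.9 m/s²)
½mv₀² + mgh = ½mv² → v = √(v₀² + 2gh) = √(10² + 2×9.9×8) = 16.07 m/s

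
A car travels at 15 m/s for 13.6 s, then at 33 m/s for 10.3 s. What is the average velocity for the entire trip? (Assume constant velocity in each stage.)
d₁ = v₁t₁ = 15 × 13.6 = 204 m
d₂ = v₂t₂ = 33 × 10.3 = 339.9 m
d_total = 543.9 m, t_total = 23.9 s
v_avg = d_total/t_total = 543.9/23.9 = 22.76 m/s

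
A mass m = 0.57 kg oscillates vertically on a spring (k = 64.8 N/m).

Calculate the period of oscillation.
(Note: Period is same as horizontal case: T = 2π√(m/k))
T = 2π√(m/k) = 2π√(0.57/64.8) = 0.5893 s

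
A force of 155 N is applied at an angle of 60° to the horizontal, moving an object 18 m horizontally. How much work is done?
W = Fd cosθ = 155×18×cos(60°) = 1395.0 J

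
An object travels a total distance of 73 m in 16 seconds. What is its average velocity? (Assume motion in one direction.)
v_avg = Δd / Δt = 73 / 16 = 4.56 m/s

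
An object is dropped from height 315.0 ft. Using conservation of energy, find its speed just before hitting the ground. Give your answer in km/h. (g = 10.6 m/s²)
mgh = ½mv² → v = √(2gh) = √(2×10.6×96.01) = 45.12 m/s = 162.4 km/h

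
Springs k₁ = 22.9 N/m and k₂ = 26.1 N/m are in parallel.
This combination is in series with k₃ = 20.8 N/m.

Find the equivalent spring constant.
k₁₂ = k₁ + k₂ = 49 N/m (parallel)
1/k_eq = 1/k₁₂ + 1/k₃ → k_eq = 14.6 N/m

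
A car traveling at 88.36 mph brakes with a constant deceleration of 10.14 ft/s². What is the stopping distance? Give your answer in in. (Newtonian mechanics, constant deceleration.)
d = v₀² / (2a) (with unit conversion) = 9938.0 in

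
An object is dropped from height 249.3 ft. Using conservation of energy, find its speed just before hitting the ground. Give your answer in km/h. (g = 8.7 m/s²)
mgh = ½mv² → v = √(2gh) = √(2×8.7×75.99) = 36.36 m/s = 130.9 km/h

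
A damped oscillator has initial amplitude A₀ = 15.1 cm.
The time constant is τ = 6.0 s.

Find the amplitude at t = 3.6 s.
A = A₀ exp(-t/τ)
A = A₀ exp(−t/τ) = 15.1×exp(−3.6/6.0) = 8.287 cm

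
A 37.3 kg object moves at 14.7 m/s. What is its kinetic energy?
KE = ½mv² = ½×37.3×14.7² = 4030.078 J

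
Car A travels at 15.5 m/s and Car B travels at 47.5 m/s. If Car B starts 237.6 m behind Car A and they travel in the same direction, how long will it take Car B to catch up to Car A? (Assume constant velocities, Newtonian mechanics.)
Relative speed: v_rel = 47.5 - 15.5 = 32 m/s
Time to catch: t = d₀/v_rel = 237.6/32 = 7.42 s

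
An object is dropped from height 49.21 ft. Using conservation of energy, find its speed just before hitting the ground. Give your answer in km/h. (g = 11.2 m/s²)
mgh = ½mv² → v = √(2gh) = √(2×11.2×15) = 18.33 m/s = 65.99 km/h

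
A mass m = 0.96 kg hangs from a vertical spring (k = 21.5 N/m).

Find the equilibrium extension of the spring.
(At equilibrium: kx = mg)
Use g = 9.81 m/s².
x_eq = mg/k = 0.96×9.81/21.5 = 0.438 m = 43.8 cm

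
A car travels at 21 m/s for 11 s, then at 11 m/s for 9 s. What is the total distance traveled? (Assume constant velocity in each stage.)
d₁ = v₁t₁ = 21 × 11 = 231 m
d₂ = v₂t₂ = 11 × 9 = 99 m
d_total = 231 + 99 = 330 m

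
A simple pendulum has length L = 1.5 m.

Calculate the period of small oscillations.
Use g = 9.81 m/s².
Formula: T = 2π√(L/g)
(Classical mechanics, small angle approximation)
T = 2π√(L/g) = 2π√(1.5/9.81) = 2.457 s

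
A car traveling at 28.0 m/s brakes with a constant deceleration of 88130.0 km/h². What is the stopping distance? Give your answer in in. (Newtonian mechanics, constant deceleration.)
d = v₀² / (2a) (with unit conversion) = 2270.0 in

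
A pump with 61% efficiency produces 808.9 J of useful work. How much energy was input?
W_in = W_out/η = 808.9/0.61 = 1326.1 J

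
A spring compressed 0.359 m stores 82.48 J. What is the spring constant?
PE = ½kx² → k = 2PE/x² = 2×82.48/0.359² = 1280.0 N/m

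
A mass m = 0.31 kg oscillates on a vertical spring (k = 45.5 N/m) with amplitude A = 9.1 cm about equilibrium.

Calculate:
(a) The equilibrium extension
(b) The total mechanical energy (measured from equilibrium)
x_eq = mg/k = 0.31×9.81/45.5 = 0.06684 m = 6.684 cm
E = ½kA² = ½×45.5×(0.091)² = 0.1884 J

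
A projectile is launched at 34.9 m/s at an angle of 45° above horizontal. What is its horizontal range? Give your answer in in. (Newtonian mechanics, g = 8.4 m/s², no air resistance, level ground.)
R = v₀² sin(2θ) / g (with unit conversion) = 5709.0 in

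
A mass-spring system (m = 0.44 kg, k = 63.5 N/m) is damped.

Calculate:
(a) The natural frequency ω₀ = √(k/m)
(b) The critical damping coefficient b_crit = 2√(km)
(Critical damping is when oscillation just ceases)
ω₀ = √(k/m) = √(63.5/0.44) = 12.01 rad/s
b_crit = 2√(km) = 2√(63.5×0.44) = 10.57 kg/s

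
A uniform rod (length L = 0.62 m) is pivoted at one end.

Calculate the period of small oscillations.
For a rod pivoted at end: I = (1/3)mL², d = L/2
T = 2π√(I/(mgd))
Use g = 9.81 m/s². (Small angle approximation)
I/m = (1/3)L² = 0.1281 m²; d = L/2 = 0.31 m
T = 2π√(I/(mgd)) = 2π√(0.1281/(9.81×0.31)) = 1.29 s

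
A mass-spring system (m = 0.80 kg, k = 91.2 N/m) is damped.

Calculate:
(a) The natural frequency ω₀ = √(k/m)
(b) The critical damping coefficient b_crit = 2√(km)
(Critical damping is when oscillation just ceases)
ω₀ = √(k/m) = √(91.2/0.8) = 10.68 rad/s
b_crit = 2√(km) = 2√(91.2×0.8) = 17.08 kg/s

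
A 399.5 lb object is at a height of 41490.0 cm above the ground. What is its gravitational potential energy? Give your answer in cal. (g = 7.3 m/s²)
PE = mgh = 181.2 kg × 7.3 m/s² × 414.9 m = 5.488e+05 J = 131200.0 cal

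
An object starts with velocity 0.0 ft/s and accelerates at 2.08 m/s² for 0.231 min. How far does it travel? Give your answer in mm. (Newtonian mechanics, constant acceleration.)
d = v₀t + ½at² (with unit conversion) = 199800.0 mm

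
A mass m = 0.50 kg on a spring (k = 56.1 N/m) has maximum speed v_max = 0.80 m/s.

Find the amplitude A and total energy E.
½mv²_max = ½kA² → A = v_max√(m/k) = 0.8×√(0.5/56.1) = 0.07553 m = 7.553 cm
E = ½mv²_max = ½×0.5×0.8² = 0.16 J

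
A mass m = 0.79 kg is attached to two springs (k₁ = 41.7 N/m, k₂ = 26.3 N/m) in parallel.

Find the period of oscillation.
k_eq = k₁+k₂ = 68 N/m
T = 2π√(m/k_eq) = 2π√(0.79/68) = 0.6772 s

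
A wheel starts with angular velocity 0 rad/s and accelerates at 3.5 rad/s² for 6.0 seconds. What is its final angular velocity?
ω = ω₀ + αt = 0 + 3.5 × 6.0 = 21.0 rad/s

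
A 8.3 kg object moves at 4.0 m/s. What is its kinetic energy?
KE = ½mv² = ½×8.3×4.0² = 66.4 J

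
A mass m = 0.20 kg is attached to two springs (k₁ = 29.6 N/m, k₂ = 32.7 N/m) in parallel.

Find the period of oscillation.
k_eq = k₁+k₂ = 62.3 N/m
T = 2π√(m/k_eq) = 2π√(0.2/62.3) = 0.356 s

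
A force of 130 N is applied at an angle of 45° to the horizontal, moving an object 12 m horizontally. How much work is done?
W = Fd cosθ = 130×12×cos(45°) = 1103.1 J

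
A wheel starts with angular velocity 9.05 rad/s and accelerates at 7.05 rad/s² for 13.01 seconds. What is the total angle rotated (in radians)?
θ = ω₀t + ½αt² = 9.05×13.01 + ½×7.05×13.01² = 714.38 rad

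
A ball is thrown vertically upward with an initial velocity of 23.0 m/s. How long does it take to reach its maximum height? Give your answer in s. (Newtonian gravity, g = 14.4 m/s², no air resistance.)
t_up = v₀/g = 1.597 s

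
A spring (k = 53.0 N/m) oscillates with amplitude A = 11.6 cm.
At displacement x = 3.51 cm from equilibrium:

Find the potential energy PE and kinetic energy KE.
E_total = ½kA² = ½×53.0×(0.116)² = 0.3566 J
PE = ½kx² = ½×53.0×(0.0351)² = 0.03265 J
KE = E_total − PE = 0.3239 J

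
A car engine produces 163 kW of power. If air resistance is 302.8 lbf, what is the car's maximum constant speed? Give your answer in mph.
P = Fv → v = P/F = 163000 W / 1347 N = 121 m/s = 270.7 mph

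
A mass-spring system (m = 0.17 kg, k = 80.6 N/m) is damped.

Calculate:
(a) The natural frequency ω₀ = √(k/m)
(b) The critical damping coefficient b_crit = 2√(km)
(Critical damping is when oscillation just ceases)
ω₀ = √(k/m) = √(80.6/0.17) = 21.77 rad/s
b_crit = 2√(km) = 2√(80.6×0.17) = 7.403 kg/s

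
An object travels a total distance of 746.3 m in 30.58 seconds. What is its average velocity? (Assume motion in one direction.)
v_avg = Δd / Δt = 746.3 / 30.58 = 24.4 m/s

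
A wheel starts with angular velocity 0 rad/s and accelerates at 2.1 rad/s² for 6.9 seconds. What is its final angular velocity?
ω = ω₀ + αt = 0 + 2.1 × 6.9 = 14.49 rad/s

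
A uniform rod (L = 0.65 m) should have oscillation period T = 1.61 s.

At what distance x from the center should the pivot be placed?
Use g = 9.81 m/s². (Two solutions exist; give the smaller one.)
T = 2π√((L²/12 + x²)/(gx)). Let c = T²g/(4π²) = 0.6441.
x² − cx + L²/12 = 0 → x = (c − √(c² − L²/3))/2 = 0.06031 m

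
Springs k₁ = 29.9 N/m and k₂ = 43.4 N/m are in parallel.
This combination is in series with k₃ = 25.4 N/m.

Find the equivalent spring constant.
k₁₂ = k₁ + k₂ = 73.3 N/m (parallel)
1/k_eq = 1/k₁₂ + 1/k₃ → k_eq = 18.86 N/m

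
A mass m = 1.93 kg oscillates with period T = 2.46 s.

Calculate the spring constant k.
T = 2π√(m/k) → k = m(2π/T)² = 1.93×(2π/2.46)² = 12.59 N/m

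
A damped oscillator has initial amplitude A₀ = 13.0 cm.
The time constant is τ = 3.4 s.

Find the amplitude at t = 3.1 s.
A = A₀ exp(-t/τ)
A = A₀ exp(−t/τ) = 13.0×exp(−3.1/3.4) = 5.224 cm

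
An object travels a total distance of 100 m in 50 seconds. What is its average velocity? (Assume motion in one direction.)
v_avg = Δd / Δt = 100 / 50 = 2.0 m/s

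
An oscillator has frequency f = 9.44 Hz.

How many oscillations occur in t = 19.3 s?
n = f×t = 9.44×19.3 = 182.2 oscillations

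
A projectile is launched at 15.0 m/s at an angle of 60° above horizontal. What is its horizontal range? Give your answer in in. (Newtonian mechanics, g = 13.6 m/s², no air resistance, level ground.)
R = v₀² sin(2θ) / g (with unit conversion) = 564.1 in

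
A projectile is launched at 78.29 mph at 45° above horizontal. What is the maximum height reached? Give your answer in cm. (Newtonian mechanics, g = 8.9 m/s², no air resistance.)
H = v₀²sin²(θ)/(2g) (with unit conversion) = 3441.0 cm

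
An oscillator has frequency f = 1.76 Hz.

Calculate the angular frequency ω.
ω = 2πf = 2π×1.76 = 11.06 rad/s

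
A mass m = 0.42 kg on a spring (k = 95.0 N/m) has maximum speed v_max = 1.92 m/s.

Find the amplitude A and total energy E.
½mv²_max = ½kA² → A = v_max√(m/k) = 1.92×√(0.42/95.0) = 0.1277 m = 12.77 cm
E = ½mv²_max = ½×0.42×1.92² = 0.7741 J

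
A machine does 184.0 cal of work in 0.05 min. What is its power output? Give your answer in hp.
P = W/t = 769.9 J / 3 s = 256.6 W = 0.3441 hp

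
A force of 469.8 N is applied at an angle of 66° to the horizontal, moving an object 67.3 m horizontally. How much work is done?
W = Fd cosθ = 469.8×67.3×cos(66°) = 12860.0 J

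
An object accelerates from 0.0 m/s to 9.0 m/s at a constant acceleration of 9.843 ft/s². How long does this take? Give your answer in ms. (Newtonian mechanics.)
t = (v - v₀)/a (with unit conversion) = 3000.0 ms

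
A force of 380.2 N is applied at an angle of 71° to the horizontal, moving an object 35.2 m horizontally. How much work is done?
W = Fd cosθ = 380.2×35.2×cos(71°) = 4357.1 J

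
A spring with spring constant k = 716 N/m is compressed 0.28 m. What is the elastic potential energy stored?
PE = ½kx² = ½×716×0.28² = 28.07 J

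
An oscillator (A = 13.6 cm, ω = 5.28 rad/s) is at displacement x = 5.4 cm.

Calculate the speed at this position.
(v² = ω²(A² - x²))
v = ω√(A² − x²) = 5.28×√(0.136² − 0.054²) = 0.659 m/s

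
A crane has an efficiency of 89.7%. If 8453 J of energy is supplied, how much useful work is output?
W_out = η × W_in = 0.897 × 8453 = 7582.3 J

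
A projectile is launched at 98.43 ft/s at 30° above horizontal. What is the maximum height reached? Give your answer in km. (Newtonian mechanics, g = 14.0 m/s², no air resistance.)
H = v₀²sin²(θ)/(2g) (with unit conversion) = 0.008036 km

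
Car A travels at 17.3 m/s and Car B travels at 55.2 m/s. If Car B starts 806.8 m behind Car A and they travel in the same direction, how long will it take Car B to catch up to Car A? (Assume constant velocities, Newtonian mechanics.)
Relative speed: v_rel = 55.2 - 17.3 = 37.9 m/s
Time to catch: t = d₀/v_rel = 806.8/37.9 = 21.29 s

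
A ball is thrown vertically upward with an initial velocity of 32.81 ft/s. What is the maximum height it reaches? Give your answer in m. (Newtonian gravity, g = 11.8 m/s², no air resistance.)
h_max = v₀²/(2g) (with unit conversion) = 4.238 m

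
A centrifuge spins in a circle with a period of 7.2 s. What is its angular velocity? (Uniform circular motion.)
ω = 2π/T = 2π/7.2 = 0.8727 rad/s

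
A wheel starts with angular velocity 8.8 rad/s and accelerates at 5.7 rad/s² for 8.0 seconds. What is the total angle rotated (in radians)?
θ = ω₀t + ½αt² = 8.8×8.0 + ½×5.7×8.0² = 252.8 rad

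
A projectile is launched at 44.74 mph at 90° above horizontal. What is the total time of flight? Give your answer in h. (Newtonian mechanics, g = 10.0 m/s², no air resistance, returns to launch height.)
T = 2v₀sin(θ)/g (with unit conversion) = 0.001111 h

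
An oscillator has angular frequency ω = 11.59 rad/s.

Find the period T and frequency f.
T = 2π/ω = 2π/11.59 = 0.5421 s; f = ω/2π = 1.845 Hz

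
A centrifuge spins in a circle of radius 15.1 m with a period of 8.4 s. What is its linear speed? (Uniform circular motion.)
v = 2πr/T = 2π×15.1/8.4 = 11.29 m/s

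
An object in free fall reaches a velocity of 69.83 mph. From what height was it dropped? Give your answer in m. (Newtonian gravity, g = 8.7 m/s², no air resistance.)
h = v²/(2g) (with unit conversion) = 56.01 m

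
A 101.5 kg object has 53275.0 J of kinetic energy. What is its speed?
KE = ½mv² → v = √(2KE/m) = √(2×53275.0/101.5) = 32.4 m/s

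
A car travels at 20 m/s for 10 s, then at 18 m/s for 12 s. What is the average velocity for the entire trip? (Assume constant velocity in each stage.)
d₁ = v₁t₁ = 20 × 10 = 200 m
d₂ = v₂t₂ = 18 × 12 = 216 m
d_total = 416 m, t_total = 22 s
v_avg = d_total/t_total = 416/22 = 18.91 m/s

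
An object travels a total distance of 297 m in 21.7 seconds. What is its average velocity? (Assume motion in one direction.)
v_avg = Δd / Δt = 297 / 21.7 = 13.69 m/s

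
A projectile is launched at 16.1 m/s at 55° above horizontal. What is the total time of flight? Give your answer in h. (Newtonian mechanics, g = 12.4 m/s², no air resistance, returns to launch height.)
T = 2v₀sin(θ)/g (with unit conversion) = 0.0005909 h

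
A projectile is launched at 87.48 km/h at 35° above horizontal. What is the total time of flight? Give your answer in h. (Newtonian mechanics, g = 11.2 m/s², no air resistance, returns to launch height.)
T = 2v₀sin(θ)/g (with unit conversion) = 0.0006914 h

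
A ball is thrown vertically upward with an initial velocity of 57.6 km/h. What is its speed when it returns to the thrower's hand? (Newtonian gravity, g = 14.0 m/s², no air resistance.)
By conservation of energy, the ball returns at the same speed = 57.6 km/h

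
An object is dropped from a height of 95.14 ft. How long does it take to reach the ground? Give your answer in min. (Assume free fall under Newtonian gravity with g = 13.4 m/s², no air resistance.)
t = √(2h/g) (with unit conversion) = 0.03467 min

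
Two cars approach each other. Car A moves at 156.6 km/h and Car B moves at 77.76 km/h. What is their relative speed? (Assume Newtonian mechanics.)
v_rel = v_A + v_B = 156.6 + 77.76 = 234.4 km/h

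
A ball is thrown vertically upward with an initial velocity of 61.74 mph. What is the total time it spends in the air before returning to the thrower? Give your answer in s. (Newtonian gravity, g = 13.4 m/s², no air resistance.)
t_total = 2v₀/g (with unit conversion) = 4.119 s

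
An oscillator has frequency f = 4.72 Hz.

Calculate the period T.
T = 1/f = 1/4.72 = 0.2119 s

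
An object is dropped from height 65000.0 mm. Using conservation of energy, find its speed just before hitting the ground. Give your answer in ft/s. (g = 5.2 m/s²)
mgh = ½mv² → v = √(2gh) = √(2×5.2×65) = 26 m/s = 85.3 ft/s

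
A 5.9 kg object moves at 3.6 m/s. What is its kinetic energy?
KE = ½mv² = ½×5.9×3.6² = 38.232 J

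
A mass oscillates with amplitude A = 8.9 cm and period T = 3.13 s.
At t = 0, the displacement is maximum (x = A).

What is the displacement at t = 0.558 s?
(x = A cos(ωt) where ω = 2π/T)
ω = 2π/T = 2π/3.13 = 2.007 rad/s
x = A cos(ωt) = 8.9×cos(2.007×0.558) = 3.877 cm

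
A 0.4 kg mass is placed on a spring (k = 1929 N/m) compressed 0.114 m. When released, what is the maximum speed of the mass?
½kx² = ½mv² → v = x√(k/m) = 0.114×√(1929/0.4) = 7.917 m/s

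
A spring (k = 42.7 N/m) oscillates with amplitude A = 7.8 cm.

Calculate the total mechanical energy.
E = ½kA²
E = ½kA² = ½×42.7×(0.078)² = 0.1299 J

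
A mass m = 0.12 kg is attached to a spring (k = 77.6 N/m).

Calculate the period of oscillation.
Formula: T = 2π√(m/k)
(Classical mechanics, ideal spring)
T = 2π√(m/k) = 2π√(0.12/77.6) = 0.2471 s; f = 1/T = 4.047 Hz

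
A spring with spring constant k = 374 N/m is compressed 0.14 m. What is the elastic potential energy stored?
PE = ½kx² = ½×374×0.14² = 3.665 J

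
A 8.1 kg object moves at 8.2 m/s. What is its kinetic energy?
KE = ½mv² = ½×8.1×8.2² = 272.322 J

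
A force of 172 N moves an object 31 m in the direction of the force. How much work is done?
W = Fd = 172×31 = 5332.0 J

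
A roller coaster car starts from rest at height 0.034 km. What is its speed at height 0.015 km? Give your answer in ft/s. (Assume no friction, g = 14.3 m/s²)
mgh₁ = ½mv₂² + mgh₂ → v₂ = √(2g(h₁−h₂)) = √(2×14.3×(34−15)) = 23.31 m/s = 76.48 ft/s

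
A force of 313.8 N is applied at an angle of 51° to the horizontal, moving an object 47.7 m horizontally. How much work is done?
W = Fd cosθ = 313.8×47.7×cos(51°) = 9419.8 J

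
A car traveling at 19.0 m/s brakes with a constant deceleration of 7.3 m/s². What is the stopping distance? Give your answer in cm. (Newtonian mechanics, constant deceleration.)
d = v₀² / (2a) (with unit conversion) = 2473.0 cm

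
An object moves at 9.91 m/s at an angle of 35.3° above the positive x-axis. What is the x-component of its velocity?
vₓ = v cos(θ) = 9.91 × cos(35.3°) = 8.09 m/s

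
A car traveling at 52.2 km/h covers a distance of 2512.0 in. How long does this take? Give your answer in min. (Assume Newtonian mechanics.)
t = d/v (with unit conversion) = 0.07334 min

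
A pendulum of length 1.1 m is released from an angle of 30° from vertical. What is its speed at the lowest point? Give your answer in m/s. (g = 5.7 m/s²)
h = L(1 − cosθ) = 1.1×(1 − cos30°) = 0.1474 m
v = √(2gh) = √(2×5.7×0.1474) = 1.296 m/s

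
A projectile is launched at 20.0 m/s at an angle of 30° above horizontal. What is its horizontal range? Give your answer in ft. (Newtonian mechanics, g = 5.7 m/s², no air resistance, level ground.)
R = v₀² sin(2θ) / g (with unit conversion) = 199.4 ft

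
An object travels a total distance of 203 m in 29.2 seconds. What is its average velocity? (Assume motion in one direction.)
v_avg = Δd / Δt = 203 / 29.2 = 6.95 m/s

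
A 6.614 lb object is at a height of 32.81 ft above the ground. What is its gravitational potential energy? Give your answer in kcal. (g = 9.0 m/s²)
PE = mgh = 3 kg × 9.0 m/s² × 10 m = 270 J = 0.06454 kcal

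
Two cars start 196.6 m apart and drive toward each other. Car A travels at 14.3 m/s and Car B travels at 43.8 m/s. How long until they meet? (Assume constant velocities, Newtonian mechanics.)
Combined speed: v_combined = 14.3 + 43.8 = 58.1 m/s
Time to meet: t = d/58.1 = 196.6/58.1 = 3.38 s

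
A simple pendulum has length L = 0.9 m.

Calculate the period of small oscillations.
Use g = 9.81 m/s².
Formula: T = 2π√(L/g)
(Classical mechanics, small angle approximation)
T = 2π√(L/g) = 2π√(0.9/9.81) = 1.903 s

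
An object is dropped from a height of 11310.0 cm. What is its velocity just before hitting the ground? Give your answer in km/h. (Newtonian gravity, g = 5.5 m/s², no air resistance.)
v = √(2gh) (with unit conversion) = 127.0 km/h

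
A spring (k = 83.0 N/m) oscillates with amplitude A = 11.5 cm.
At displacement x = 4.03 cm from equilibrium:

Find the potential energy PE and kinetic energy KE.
E_total = ½kA² = ½×83.0×(0.115)² = 0.5488 J
PE = ½kx² = ½×83.0×(0.0403)² = 0.0674 J
KE = E_total − PE = 0.4814 J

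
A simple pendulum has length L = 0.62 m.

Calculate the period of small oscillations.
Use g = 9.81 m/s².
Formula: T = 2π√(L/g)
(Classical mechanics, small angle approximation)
T = 2π√(L/g) = 2π√(0.62/9.81) = 1.58 s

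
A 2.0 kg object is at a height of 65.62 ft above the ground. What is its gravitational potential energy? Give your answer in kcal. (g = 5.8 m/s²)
PE = mgh = 2 kg × 5.8 m/s² × 20 m = 232 J = 0.05545 kcal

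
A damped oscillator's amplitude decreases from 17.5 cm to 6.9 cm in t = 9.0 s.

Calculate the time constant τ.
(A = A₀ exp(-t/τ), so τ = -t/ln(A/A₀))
A/A₀ = 6.9/17.5 = 0.3943; ln(A/A₀) = -0.9307
τ = −t/ln(A/A₀) = −9.0/-0.9307 = 9.67 s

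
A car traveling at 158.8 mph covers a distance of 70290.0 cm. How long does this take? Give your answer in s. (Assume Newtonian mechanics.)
t = d/v (with unit conversion) = 9.901 s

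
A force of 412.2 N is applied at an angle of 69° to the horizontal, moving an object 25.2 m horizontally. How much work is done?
W = Fd cosθ = 412.2×25.2×cos(69°) = 3722.5 J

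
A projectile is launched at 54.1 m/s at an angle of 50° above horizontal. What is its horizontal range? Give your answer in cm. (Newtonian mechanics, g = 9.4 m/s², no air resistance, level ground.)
R = v₀² sin(2θ) / g (with unit conversion) = 30660.0 cm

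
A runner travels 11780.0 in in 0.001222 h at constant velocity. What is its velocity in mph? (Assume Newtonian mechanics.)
v = d/t (with unit conversion) = 152.1 mph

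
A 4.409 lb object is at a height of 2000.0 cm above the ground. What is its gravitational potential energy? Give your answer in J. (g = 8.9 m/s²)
PE = mgh = 2 kg × 8.9 m/s² × 20 m = 356 J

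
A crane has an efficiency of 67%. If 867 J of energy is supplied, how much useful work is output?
W_out = η × W_in = 0.67 × 867 = 580.89 J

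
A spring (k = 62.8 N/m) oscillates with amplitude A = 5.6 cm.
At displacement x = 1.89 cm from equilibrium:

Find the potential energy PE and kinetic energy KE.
E_total = ½kA² = ½×62.8×(0.056)² = 0.09847 J
PE = ½kx² = ½×62.8×(0.0189)² = 0.01122 J
KE = E_total − PE = 0.08725 J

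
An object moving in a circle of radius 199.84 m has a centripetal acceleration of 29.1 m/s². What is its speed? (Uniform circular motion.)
v = √(a_c × r) = √(29.1 × 199.84) = 76.26 m/s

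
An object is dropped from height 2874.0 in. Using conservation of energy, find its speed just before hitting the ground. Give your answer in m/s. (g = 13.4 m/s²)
mgh = ½mv² → v = √(2gh) = √(2×13.4×73) = 44.23 m/s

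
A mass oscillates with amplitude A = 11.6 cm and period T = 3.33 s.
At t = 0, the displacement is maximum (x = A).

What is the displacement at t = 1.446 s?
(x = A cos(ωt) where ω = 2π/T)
ω = 2π/T = 2π/3.33 = 1.887 rad/s
x = A cos(ωt) = 11.6×cos(1.887×1.446) = -10.62 cm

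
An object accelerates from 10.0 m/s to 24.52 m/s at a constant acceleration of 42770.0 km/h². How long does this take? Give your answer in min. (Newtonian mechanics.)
t = (v - v₀)/a (with unit conversion) = 0.07333 min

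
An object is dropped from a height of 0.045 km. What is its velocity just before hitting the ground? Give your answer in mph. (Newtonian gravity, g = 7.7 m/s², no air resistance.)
v = √(2gh) (with unit conversion) = 58.89 mph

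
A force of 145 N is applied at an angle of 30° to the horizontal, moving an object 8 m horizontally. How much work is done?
W = Fd cosθ = 145×8×cos(30°) = 1004.6 J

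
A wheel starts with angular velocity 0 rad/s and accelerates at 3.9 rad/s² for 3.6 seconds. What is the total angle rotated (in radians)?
θ = ω₀t + ½αt² = 0×3.6 + ½×3.9×3.6² = 25.27 rad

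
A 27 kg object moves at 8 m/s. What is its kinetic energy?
KE = ½mv² = ½×27×8² = 864.0 J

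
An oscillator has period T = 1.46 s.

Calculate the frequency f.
f = 1/T = 1/1.46 = 0.6849 Hz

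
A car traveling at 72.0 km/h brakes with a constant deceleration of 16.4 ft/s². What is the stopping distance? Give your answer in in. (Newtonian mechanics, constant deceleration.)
d = v₀² / (2a) (with unit conversion) = 1575.0 in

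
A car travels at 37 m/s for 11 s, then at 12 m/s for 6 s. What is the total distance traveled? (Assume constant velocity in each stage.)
d₁ = v₁t₁ = 37 × 11 = 407 m
d₂ = v₂t₂ = 12 × 6 = 72 m
d_total = 407 + 72 = 479 m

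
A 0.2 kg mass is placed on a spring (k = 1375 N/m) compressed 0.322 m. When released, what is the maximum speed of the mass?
½kx² = ½mv² → v = x√(k/m) = 0.322×√(1375/0.2) = 26.7 m/s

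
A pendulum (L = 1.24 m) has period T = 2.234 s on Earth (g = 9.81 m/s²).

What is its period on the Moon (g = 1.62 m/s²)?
T = 2π√(L/g), so T_moon/T_earth = √(g_earth/g_moon)
T_moon = 2π√(1.24/1.62) = 5.497 s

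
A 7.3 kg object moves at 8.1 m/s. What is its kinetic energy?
KE = ½mv² = ½×7.3×8.1² = 239.4765 J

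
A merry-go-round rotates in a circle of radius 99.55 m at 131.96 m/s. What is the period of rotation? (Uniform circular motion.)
T = 2πr/v = 2π×99.55/131.96 = 4.74 s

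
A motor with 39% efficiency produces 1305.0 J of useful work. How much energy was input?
W_in = W_out/η = 1305.0/0.39 = 3346.2 J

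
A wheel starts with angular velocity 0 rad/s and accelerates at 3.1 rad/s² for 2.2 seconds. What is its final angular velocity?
ω = ω₀ + αt = 0 + 3.1 × 2.2 = 6.82 rad/s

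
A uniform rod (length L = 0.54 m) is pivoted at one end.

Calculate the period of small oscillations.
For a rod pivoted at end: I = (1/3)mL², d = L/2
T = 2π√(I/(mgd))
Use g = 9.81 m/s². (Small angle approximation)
I/m = (1/3)L² = 0.0972 m²; d = L/2 = 0.27 m
T = 2π√(I/(mgd)) = 2π√(0.0972/(9.81×0.27)) = 1.204 s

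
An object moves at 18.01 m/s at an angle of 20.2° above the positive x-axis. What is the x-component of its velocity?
vₓ = v cos(θ) = 18.01 × cos(20.2°) = 16.9 m/s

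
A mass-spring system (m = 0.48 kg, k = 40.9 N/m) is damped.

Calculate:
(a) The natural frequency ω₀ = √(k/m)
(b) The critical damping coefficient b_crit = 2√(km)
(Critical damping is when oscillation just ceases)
ω₀ = √(k/m) = √(40.9/0.48) = 9.231 rad/s
b_crit = 2√(km) = 2√(40.9×0.48) = 8.862 kg/s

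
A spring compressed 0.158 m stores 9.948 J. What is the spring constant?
PE = ½kx² → k = 2PE/x² = 2×9.948/0.158² = 797.0 N/m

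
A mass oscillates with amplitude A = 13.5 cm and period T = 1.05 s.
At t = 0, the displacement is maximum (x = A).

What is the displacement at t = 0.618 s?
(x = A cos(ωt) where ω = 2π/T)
ω = 2π/T = 2π/1.05 = 5.984 rad/s
x = A cos(ωt) = 13.5×cos(5.984×0.618) = -11.46 cm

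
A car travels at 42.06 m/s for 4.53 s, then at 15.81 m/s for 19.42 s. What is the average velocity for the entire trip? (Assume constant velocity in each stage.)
d₁ = v₁t₁ = 42.06 × 4.53 = 190.532 m
d₂ = v₂t₂ = 15.81 × 19.42 = 307.03 m
d_total = 497.56 m, t_total = 23.95 s
v_avg = d_total/t_total = 497.56/23.95 = 20.78 m/s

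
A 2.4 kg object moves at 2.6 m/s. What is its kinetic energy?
KE = ½mv² = ½×2.4×2.6² = 8.112 J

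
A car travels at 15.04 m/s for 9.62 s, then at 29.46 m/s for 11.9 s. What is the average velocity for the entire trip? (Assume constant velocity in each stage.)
d₁ = v₁t₁ = 15.04 × 9.62 = 144.685 m
d₂ = v₂t₂ = 29.46 × 11.9 = 350.574 m
d_total = 495.26 m, t_total = 21.52 s
v_avg = d_total/t_total = 495.26/21.52 = 23.01 m/s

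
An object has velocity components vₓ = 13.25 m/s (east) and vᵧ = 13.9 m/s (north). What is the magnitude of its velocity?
|v| = √(vₓ² + vᵧ²) = √(13.25² + 13.9²) = √(368.773) = 19.2 m/s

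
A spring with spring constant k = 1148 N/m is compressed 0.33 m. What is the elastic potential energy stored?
PE = ½kx² = ½×1148×0.33² = 62.51 J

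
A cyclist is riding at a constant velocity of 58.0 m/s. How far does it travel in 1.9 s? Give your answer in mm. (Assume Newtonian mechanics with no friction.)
d = vt (with unit conversion) = 110200.0 mm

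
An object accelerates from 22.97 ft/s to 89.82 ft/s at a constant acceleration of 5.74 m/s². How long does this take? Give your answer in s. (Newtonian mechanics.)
t = (v - v₀)/a (with unit conversion) = 3.55 s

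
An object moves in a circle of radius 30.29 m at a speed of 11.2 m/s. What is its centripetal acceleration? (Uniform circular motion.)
a_c = v²/r = 11.2²/30.29 = 125.44/30.29 = 4.14 m/s²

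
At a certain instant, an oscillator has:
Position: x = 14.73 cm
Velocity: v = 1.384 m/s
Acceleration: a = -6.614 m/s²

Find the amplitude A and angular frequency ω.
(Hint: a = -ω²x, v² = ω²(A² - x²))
a = −ω²x → ω = √(|a|/x) = √(6.614/0.1473) = 6.701 rad/s
v² = ω²(A² − x²) → A = √(x² + v²/ω²) = √(0.1473² + 1.384²/6.701²) = 0.2537 m = 25.37 cm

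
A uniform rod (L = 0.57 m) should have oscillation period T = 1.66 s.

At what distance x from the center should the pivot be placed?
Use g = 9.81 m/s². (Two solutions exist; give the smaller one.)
T = 2π√((L²/12 + x²)/(gx)). Let c = T²g/(4π²) = 0.6847.
x² − cx + L²/12 = 0 → x = (c − √(c² − L²/3))/2 = 0.04213 m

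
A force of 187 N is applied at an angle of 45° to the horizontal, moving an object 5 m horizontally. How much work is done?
W = Fd cosθ = 187×5×cos(45°) = 661.14 J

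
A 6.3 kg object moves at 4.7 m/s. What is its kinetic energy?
KE = ½mv² = ½×6.3×4.7² = 69.5835 J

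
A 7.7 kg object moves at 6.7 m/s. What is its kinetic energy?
KE = ½mv² = ½×7.7×6.7² = 172.8265 J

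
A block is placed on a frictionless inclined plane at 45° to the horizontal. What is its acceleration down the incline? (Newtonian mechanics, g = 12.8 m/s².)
a = g sin(θ) = 12.8 × sin(45°) = 12.8 × 0.7071 = 9.05 m/s²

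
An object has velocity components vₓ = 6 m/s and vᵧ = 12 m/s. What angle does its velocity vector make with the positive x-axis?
θ = arctan(vᵧ/vₓ) = arctan(12/6) = 63.43°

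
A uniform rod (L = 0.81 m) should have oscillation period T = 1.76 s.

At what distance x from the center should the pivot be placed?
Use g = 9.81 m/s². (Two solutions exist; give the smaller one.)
T = 2π√((L²/12 + x²)/(gx)). Let c = T²g/(4π²) = 0.7697.
x² − cx + L²/12 = 0 → x = (c − √(c² − L²/3))/2 = 0.07918 m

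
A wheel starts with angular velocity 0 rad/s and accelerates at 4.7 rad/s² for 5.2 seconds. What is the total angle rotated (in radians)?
θ = ω₀t + ½αt² = 0×5.2 + ½×4.7×5.2² = 63.54 rad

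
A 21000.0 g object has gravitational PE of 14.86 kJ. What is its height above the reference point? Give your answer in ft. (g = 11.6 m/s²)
PE = mgh → h = PE/(mg) = 1.486e+04 J / (21 kg × 11.6 m/s²) = 61 m = 200.1 ft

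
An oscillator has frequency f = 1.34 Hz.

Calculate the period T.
T = 1/f = 1/1.34 = 0.7463 s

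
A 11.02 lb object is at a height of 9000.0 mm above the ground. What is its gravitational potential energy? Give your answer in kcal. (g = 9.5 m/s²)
PE = mgh = 4.999 kg × 9.5 m/s² × 9 m = 427.4 J = 0.1021 kcal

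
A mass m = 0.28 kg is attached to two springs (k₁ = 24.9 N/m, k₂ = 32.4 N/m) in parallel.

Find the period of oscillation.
k_eq = k₁+k₂ = 57.3 N/m
T = 2π√(m/k_eq) = 2π√(0.28/57.3) = 0.4392 s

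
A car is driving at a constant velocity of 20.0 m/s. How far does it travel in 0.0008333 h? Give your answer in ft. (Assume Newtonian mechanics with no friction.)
d = vt (with unit conversion) = 196.8 ft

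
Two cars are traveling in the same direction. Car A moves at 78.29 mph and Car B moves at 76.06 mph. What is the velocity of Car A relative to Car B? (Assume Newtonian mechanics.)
v_rel = v_A - v_B = 78.29 - 76.06 = 2.23 mph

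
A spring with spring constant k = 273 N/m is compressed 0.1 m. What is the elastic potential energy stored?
PE = ½kx² = ½×273×0.1² = 1.365 J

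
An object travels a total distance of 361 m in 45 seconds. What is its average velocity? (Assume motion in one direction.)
v_avg = Δd / Δt = 361 / 45 = 8.02 m/s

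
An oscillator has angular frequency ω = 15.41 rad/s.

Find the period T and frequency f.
T = 2π/ω = 2π/15.41 = 0.4077 s; f = ω/2π = 2.453 Hz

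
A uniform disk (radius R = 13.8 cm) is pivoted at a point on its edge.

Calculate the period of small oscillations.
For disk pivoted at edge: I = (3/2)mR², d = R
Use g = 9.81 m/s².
I/m = (3/2)R² = 0.02857 m²; d = R = 0.138 m
T = 2π√((3/2)R²/(gR)) = 2π√(3R/(2g)) = 0.9127 s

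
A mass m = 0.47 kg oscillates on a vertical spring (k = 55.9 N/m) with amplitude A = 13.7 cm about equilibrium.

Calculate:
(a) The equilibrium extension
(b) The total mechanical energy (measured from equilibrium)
x_eq = mg/k = 0.47×9.81/55.9 = 0.08248 m = 8.248 cm
E = ½kA² = ½×55.9×(0.137)² = 0.5246 J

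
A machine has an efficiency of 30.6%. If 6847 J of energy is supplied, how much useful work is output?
W_out = η × W_in = 0.306 × 6847 = 2095.2 J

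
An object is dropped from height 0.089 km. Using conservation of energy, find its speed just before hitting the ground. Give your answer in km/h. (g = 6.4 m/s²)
mgh = ½mv² → v = √(2gh) = √(2×6.4×89) = 33.75 m/s = 121.5 km/h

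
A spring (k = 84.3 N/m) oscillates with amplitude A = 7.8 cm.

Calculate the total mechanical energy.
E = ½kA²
E = ½kA² = ½×84.3×(0.078)² = 0.2564 J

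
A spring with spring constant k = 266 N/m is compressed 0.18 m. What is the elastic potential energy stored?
PE = ½kx² = ½×266×0.18² = 4.309 J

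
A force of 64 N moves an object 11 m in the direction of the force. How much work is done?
W = Fd = 64×11 = 704.0 J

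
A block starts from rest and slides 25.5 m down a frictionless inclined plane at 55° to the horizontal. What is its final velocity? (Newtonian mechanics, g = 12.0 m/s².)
a = g sin(θ) = 12.0 × sin(55°) = 9.83 m/s²
v = √(2ad) = √(2 × 9.83 × 25.5) = 22.39 m/s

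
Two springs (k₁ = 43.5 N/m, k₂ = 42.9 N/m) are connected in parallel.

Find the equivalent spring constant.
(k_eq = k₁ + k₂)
k_eq = k₁ + k₂ = 43.5 + 42.9 = 86.4 N/m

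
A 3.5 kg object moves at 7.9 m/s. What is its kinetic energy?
KE = ½mv² = ½×3.5×7.9² = 109.2175 J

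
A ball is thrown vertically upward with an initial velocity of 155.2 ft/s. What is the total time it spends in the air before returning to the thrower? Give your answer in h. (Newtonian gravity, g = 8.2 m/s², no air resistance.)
t_total = 2v₀/g (with unit conversion) = 0.003205 h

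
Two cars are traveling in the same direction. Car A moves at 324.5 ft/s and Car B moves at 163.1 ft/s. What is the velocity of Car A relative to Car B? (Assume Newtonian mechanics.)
v_rel = v_A - v_B = 324.5 - 163.1 = 161.4 ft/s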